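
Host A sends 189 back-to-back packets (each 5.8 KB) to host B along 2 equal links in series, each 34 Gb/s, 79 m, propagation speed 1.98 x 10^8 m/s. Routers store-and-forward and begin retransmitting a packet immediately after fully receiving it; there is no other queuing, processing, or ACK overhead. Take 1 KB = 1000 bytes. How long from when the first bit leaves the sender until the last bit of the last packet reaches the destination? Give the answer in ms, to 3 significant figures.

0.260 ms

Per-hop transmission t_tx = L/R = 46400/34000000000 = 0.00136471 ms.
Per-hop propagation t_prop = 79/198000000 = 0.00039899 ms.
Pipeline fill: first packet needs 2·t_tx to clear all hops; remaining 188 packets each add one t_tx.
Total = (2+189-1)·t_tx + 2·t_prop = 190·0.00136471 + 2·0.00039899 = 0.260 ms.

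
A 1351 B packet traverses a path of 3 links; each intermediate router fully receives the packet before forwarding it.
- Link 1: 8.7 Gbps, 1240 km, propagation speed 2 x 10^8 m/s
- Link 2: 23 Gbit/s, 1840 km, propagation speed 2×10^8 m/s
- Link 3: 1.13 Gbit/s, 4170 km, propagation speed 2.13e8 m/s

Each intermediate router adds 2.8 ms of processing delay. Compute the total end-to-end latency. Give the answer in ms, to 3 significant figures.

40.6 ms

L = 1351 × 8 = 10808 bits.
Transmission delays (L/R per hop): 0.0012423, 0.000469913, 0.0095646 ms; sum = 0.0112768 ms.
Propagation delays (d/s per hop): 6.2, 9.2, 19.5775 ms; sum = 34.9775 ms.
Processing at 2 router(s): 2 × 2.8 ms = 5.6 ms.
End-to-end = 40.6 ms.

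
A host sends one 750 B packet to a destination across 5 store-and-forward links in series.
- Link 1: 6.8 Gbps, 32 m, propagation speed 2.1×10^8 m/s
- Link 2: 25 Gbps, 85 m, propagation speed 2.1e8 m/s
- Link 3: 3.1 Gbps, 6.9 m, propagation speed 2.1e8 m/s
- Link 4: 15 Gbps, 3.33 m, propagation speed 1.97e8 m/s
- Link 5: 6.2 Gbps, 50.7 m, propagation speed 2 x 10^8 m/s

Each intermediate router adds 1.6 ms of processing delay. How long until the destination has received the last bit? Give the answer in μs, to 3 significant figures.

L = 750 × 8 = 6000 bits.
Transmission delays (L/R per hop): 0.882353, 0.24, 1.93548, 0.4, 0.967742 μs; sum = 4.42558 μs.
Propagation delays (d/s per hop): 0.152381, 0.404762, 0.0328571, 0.0169036, 0.2535 μs; sum = 0.860404 μs.
Processing at 4 router(s): 4 × 1.6 ms = 6400 μs.
End-to-end = 6410 μs.

6410 μs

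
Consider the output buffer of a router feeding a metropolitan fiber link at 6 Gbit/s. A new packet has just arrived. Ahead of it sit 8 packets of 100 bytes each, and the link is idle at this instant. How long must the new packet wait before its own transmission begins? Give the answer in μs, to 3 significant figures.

Each queued packet: L/R = 800/6000000000 = 0.133333 μs.
8 queued → 1.06667 μs.
Queuing delay = 1.07 μs.

1.07 μs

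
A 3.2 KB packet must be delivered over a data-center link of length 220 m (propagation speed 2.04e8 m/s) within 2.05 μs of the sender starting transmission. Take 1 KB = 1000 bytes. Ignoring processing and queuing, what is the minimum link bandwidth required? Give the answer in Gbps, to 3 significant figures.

L = 25600 bits.
Propagation delay = 220 / 204000000 = 1.07843 μs.
Transmission budget = 2.05 − 1.07843 = 0.971569 μs.
R ≥ L / t_tx = 25600 bits / 9.71569e-07 s = 26.3 Gbps.

26.3 Gbps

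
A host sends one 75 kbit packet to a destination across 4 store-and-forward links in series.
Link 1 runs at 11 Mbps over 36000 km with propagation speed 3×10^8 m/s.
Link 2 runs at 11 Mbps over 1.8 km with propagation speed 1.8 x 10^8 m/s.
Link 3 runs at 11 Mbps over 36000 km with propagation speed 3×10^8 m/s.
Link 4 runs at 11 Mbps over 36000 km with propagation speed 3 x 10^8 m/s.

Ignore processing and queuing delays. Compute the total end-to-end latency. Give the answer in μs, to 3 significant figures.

387000 μs

L = 75000 bits.
Transmission delay per hop = L/R = 75000/11000000 = 6818.18 μs; 4 hops → 27272.7 μs.
Propagation delays (d/s per hop): 120000, 10, 120000, 120000 μs; sum = 360010 μs.
End-to-end = 387000 μs.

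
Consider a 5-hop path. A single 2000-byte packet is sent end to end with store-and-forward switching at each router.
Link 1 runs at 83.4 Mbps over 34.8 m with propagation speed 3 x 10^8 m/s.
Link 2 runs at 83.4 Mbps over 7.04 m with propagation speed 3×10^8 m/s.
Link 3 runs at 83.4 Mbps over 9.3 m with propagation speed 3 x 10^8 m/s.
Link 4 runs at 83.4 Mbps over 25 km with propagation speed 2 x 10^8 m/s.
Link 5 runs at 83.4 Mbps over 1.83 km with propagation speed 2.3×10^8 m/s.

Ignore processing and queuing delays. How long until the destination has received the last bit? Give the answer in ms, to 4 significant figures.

L = 2000 × 8 = 16000 bits.
Transmission delay per hop = L/R = 16000/83400000 = 0.191847 ms; 5 hops → 0.959233 ms.
Propagation delays (d/s per hop): 0.000116, 2.34667e-05, 3.1e-05, 0.125, 0.00795652 ms; sum = 0.133127 ms.
End-to-end = 1.092 ms.

1.092 ms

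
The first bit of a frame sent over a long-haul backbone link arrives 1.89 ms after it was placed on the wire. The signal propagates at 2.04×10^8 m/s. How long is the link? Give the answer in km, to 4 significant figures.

d = s × t_prop = 204000000 × 0.00189 = 385.6 km.

385.6 km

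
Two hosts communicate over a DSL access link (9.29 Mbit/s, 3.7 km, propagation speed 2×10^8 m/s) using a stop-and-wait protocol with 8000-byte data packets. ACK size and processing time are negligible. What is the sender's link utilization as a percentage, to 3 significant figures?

t_tx = L/R = 64000/9290000 = 0.00688913 s.
t_prop = 3700/200000000 = 1.85e-05 s; RTT = 3.7e-05 s.
Cycle = t_tx + RTT = 0.00692613 s.
Utilization = t_tx / cycle = 0.00688913/0.00692613 = 99.5 %.

99.5 %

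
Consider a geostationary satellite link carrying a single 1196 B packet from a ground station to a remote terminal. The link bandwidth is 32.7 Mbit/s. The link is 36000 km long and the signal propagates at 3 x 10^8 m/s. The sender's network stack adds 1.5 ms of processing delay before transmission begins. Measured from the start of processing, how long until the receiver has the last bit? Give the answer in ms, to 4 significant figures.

L = 1196 × 8 = 9568 bits.
Transmission delay = L/R = 9568 / 3.27e+07 = 0.292599 ms.
Propagation delay = d/s = 36000000 m / 300000000 m/s = 120 ms.
Plus processing delay 1.5 ms = 1.5 ms.
Total = 121.8 ms.

121.8 ms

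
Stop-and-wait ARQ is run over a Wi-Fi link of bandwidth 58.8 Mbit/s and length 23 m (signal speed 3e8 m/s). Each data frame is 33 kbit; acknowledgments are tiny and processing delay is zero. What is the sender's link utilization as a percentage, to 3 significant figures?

t_tx = L/R = 33000/58800000 = 0.000561224 s.
t_prop = 23/300000000 = 7.66667e-08 s; RTT = 1.53333e-07 s.
Cycle = t_tx + RTT = 0.000561378 s.
Utilization = t_tx / cycle = 0.000561224/0.000561378 = 100 %.

100 %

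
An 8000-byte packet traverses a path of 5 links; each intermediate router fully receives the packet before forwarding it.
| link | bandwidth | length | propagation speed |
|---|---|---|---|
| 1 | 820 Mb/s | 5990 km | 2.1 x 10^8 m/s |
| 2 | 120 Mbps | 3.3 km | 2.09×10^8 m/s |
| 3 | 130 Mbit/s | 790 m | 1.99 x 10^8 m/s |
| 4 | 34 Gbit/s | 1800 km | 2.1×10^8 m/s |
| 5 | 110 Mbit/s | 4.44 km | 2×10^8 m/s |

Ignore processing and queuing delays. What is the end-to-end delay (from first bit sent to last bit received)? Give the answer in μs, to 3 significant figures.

L = 8000 × 8 = 64000 bits.
Transmission delays (L/R per hop): 78.0488, 533.333, 492.308, 1.88235, 581.818 μs; sum = 1687.39 μs.
Propagation delays (d/s per hop): 28523.8, 15.7895, 3.96985, 8571.43, 22.2 μs; sum = 37137.2 μs.
End-to-end = 38800 μs.

38800 μs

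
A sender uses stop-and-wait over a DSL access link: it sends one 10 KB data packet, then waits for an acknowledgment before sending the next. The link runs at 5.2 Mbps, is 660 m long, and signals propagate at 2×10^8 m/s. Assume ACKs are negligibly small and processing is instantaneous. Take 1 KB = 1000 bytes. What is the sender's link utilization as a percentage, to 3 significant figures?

100 %

t_tx = L/R = 80000/5200000 = 0.0153846 s.
t_prop = 660/200000000 = 3.3e-06 s; RTT = 6.6e-06 s.
Cycle = t_tx + RTT = 0.0153912 s.
Utilization = t_tx / cycle = 0.0153846/0.0153912 = 100 %.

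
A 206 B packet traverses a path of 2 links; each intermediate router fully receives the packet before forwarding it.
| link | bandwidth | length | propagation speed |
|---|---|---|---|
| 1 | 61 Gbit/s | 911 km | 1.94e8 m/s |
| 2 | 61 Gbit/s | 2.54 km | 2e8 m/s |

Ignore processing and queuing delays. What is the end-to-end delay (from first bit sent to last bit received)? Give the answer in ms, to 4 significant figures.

L = 206 × 8 = 1648 bits.
Transmission delay per hop = L/R = 1648/61000000000 = 2.70164e-05 ms; 2 hops → 5.40328e-05 ms.
Propagation delays (d/s per hop): 4.69588, 0.0127 ms; sum = 4.70858 ms.
End-to-end = 4.709 ms.

4.709 ms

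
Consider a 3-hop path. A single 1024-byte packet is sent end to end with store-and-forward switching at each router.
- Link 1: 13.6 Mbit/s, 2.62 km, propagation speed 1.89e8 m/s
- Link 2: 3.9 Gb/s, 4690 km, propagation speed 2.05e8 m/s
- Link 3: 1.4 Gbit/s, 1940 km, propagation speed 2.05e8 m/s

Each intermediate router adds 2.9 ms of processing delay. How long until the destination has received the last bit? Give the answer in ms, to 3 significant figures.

L = 1024 × 8 = 8192 bits.
Transmission delays (L/R per hop): 0.602353, 0.00210051, 0.00585143 ms; sum = 0.610305 ms.
Propagation delays (d/s per hop): 0.0138624, 22.878, 9.46341 ms; sum = 32.3553 ms.
Processing at 2 router(s): 2 × 2.9 ms = 5.8 ms.
End-to-end = 38.8 ms.

38.8 ms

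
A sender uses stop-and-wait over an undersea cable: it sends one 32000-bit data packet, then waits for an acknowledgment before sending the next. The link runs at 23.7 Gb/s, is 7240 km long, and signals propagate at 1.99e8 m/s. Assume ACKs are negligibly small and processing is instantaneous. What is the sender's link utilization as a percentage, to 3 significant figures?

t_tx = L/R = 32000/23700000000 = 1.35021e-06 s.
t_prop = 7240000/199000000 = 0.0363819 s; RTT = 0.0727638 s.
Cycle = t_tx + RTT = 0.0727652 s.
Utilization = t_tx / cycle = 1.35021e-06/0.0727652 = 0.00186 %.

0.00186 %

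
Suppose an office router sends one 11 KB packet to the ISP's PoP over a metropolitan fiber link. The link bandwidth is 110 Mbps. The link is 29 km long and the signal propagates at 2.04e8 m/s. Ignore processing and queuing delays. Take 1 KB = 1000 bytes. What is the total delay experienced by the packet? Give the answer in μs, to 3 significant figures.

942 μs

L = 88000 bits.
Transmission delay = L/R = 88000 / 110000000 = 800 μs.
Propagation delay = d/s = 29000 m / 204000000 m/s = 142.157 μs.
Total = 942 μs.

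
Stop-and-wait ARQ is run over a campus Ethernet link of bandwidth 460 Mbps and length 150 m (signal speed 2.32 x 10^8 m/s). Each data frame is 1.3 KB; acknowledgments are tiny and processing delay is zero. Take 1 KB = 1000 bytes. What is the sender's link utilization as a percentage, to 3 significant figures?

t_tx = L/R = 10400/460000000 = 2.26087e-05 s.
t_prop = 150/2.32e+08 = 6.46552e-07 s; RTT = 1.2931e-06 s.
Cycle = t_tx + RTT = 2.39018e-05 s.
Utilization = t_tx / cycle = 2.26087e-05/2.39018e-05 = 94.6 %.

94.6 %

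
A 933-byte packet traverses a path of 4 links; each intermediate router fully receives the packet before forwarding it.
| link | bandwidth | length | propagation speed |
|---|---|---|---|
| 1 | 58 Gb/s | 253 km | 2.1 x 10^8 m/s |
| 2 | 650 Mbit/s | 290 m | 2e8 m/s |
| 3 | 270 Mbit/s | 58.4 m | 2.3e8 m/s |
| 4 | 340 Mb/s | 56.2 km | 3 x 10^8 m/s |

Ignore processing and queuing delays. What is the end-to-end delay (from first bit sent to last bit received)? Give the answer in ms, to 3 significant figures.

L = 933 × 8 = 7464 bits.
Transmission delays (L/R per hop): 0.00012869, 0.0114831, 0.0276444, 0.0219529 ms; sum = 0.0612092 ms.
Propagation delays (d/s per hop): 1.20476, 0.00145, 0.000253913, 0.187333 ms; sum = 1.3938 ms.
End-to-end = 1.46 ms.

1.46 ms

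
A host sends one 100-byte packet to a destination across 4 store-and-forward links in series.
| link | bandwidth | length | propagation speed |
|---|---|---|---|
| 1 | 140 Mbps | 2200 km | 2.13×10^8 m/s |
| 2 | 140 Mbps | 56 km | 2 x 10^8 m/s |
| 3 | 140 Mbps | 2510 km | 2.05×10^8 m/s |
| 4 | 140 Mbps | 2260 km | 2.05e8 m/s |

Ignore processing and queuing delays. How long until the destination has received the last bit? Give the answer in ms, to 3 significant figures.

33.9 ms

L = 100 × 8 = 800 bits.
Transmission delay per hop = L/R = 800/140000000 = 0.00571429 ms; 4 hops → 0.0228571 ms.
Propagation delays (d/s per hop): 10.3286, 0.28, 12.2439, 11.0244 ms; sum = 33.8769 ms.
End-to-end = 33.9 ms.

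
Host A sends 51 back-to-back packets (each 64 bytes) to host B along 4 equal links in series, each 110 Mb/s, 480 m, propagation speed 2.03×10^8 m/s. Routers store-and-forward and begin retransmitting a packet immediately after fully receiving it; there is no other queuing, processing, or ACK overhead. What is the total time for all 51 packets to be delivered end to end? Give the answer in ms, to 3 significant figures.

0.261 ms

Per-hop transmission t_tx = L/R = 512/110000000 = 0.00465455 ms.
Per-hop propagation t_prop = 480/2.03e+08 = 0.00236453 ms.
Pipeline fill: first packet needs 4·t_tx to clear all hops; remaining 50 packets each add one t_tx.
Total = (4+51-1)·t_tx + 4·t_prop = 54·0.00465455 + 4·0.00236453 = 0.261 ms.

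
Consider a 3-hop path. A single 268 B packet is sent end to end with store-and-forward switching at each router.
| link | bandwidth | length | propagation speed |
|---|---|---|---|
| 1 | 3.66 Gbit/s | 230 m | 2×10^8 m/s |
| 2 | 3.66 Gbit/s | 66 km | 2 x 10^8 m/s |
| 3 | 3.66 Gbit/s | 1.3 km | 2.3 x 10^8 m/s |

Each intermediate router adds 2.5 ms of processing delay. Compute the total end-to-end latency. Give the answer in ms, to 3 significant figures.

L = 268 × 8 = 2144 bits.
Transmission delay per hop = L/R = 2144/3660000000 = 0.000585792 ms; 3 hops → 0.00175738 ms.
Propagation delays (d/s per hop): 0.00115, 0.33, 0.00565217 ms; sum = 0.336802 ms.
Processing at 2 router(s): 2 × 2.5 ms = 5 ms.
End-to-end = 5.34 ms.

5.34 ms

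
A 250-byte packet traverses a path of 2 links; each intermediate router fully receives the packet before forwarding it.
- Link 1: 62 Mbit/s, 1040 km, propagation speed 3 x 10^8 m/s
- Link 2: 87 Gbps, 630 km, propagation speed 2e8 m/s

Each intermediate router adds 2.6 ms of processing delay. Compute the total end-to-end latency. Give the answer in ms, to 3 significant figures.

9.25 ms

L = 250 × 8 = 2000 bits.
Transmission delays (L/R per hop): 0.0322581, 2.29885e-05 ms; sum = 0.0322811 ms.
Propagation delays (d/s per hop): 3.46667, 3.15 ms; sum = 6.61667 ms.
Processing at 1 router(s): 1 × 2.6 ms = 2.6 ms.
End-to-end = 9.25 ms.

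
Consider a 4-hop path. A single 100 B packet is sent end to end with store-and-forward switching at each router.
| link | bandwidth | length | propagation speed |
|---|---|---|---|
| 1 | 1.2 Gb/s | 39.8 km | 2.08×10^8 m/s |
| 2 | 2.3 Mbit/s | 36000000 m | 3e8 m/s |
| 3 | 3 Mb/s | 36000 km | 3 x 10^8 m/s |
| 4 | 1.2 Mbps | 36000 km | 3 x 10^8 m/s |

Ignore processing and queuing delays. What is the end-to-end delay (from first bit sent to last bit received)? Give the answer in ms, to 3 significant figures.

L = 100 × 8 = 800 bits.
Transmission delays (L/R per hop): 0.000666667, 0.347826, 0.266667, 0.666667 ms; sum = 1.28183 ms.
Propagation delays (d/s per hop): 0.191346, 120, 120, 120 ms; sum = 360.191 ms.
End-to-end = 361 ms.

361 ms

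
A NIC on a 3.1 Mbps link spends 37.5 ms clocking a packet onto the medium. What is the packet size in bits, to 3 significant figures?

L = R × t_tx = 3100000 b/s × 0.0375 s = 116250 bits.

116000 bits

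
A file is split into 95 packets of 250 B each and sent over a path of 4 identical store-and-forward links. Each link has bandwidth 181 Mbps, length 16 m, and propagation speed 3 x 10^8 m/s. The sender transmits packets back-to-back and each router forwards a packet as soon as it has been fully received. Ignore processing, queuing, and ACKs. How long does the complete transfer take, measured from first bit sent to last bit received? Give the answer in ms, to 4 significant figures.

Per-hop transmission t_tx = L/R = 2000/181000000 = 0.0110497 ms.
Per-hop propagation t_prop = 16/300000000 = 5.33333e-05 ms.
Pipeline fill: first packet needs 4·t_tx to clear all hops; remaining 94 packets each add one t_tx.
Total = (4+95-1)·t_tx + 4·t_prop = 98·0.0110497 + 4·5.33333e-05 = 1.083 ms.

1.083 ms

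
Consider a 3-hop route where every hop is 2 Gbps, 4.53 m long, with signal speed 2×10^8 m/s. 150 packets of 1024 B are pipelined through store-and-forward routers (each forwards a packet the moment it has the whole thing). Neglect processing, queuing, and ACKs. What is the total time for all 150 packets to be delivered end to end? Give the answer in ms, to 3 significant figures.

0.623 ms

Per-hop transmission t_tx = L/R = 8192/2000000000 = 0.004096 ms.
Per-hop propagation t_prop = 4.53/200000000 = 2.265e-05 ms.
Pipeline fill: first packet needs 3·t_tx to clear all hops; remaining 149 packets each add one t_tx.
Total = (3+150-1)·t_tx + 3·t_prop = 152·0.004096 + 3·2.265e-05 = 0.623 ms.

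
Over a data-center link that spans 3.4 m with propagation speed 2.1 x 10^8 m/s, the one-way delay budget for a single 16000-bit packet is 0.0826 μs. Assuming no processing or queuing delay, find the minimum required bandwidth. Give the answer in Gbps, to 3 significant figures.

Propagation delay = 3.4 / 210000000 = 0.0161905 μs.
Transmission budget = 0.0826 − 0.0161905 = 0.0664095 μs.
R ≥ L / t_tx = 16000 bits / 6.64095e-08 s = 241 Gbps.

241 Gbps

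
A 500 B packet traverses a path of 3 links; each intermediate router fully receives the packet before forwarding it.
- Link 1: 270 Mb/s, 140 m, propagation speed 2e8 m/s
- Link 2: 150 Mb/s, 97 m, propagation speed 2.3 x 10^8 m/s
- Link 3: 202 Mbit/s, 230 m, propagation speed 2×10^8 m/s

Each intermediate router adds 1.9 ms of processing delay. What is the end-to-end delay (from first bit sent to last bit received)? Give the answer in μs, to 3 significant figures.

L = 500 × 8 = 4000 bits.
Transmission delays (L/R per hop): 14.8148, 26.6667, 19.802 μs; sum = 61.2835 μs.
Propagation delays (d/s per hop): 0.7, 0.421739, 1.15 μs; sum = 2.27174 μs.
Processing at 2 router(s): 2 × 1.9 ms = 3800 μs.
End-to-end = 3860 μs.

3860 μs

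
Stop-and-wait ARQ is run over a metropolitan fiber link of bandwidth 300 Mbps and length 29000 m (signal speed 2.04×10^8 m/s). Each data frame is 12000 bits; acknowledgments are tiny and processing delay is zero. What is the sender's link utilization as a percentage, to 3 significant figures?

12.3 %

t_tx = L/R = 12000/300000000 = 4e-05 s.
t_prop = 29000/204000000 = 0.000142157 s; RTT = 0.000284314 s.
Cycle = t_tx + RTT = 0.000324314 s.
Utilization = t_tx / cycle = 4e-05/0.000324314 = 12.3 %.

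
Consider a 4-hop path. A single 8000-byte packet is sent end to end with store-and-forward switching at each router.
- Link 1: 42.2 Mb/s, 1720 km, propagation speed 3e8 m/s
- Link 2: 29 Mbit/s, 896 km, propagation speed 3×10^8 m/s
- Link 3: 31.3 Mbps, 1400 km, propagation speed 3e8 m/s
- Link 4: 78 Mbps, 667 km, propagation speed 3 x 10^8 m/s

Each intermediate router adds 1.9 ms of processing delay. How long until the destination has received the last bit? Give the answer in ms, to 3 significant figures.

L = 8000 × 8 = 64000 bits.
Transmission delays (L/R per hop): 1.51659, 2.2069, 2.04473, 0.820513 ms; sum = 6.58873 ms.
Propagation delays (d/s per hop): 5.73333, 2.98667, 4.66667, 2.22333 ms; sum = 15.61 ms.
Processing at 3 router(s): 3 × 1.9 ms = 5.7 ms.
End-to-end = 27.9 ms.

27.9 ms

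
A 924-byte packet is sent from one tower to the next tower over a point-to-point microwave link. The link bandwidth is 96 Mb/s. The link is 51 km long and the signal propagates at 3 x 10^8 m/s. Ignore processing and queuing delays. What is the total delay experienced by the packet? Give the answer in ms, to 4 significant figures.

L = 924 × 8 = 7392 bits.
Transmission delay = L/R = 7392 / 96000000 = 0.077 ms.
Propagation delay = d/s = 51000 m / 300000000 m/s = 0.17 ms.
Total = 0.2470 ms.

0.2470 ms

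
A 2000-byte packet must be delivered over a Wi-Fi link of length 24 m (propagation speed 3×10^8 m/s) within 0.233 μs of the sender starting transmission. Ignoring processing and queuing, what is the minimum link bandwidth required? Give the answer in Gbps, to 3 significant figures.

L = 16000 bits.
Propagation delay = 24 / 300000000 = 0.08 μs.
Transmission budget = 0.233 − 0.08 = 0.153 μs.
R ≥ L / t_tx = 16000 bits / 1.53e-07 s = 105 Gbps.

105 Gbps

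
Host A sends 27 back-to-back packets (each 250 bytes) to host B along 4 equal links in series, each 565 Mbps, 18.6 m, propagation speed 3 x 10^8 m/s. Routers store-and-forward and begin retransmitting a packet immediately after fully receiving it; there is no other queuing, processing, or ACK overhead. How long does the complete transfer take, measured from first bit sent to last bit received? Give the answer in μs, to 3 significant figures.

106 μs

Per-hop transmission t_tx = L/R = 2000/565000000 = 3.53982 μs.
Per-hop propagation t_prop = 18.6/300000000 = 0.062 μs.
Pipeline fill: first packet needs 4·t_tx to clear all hops; remaining 26 packets each add one t_tx.
Total = (4+27-1)·t_tx + 4·t_prop = 30·3.53982 + 4·0.062 = 106 μs.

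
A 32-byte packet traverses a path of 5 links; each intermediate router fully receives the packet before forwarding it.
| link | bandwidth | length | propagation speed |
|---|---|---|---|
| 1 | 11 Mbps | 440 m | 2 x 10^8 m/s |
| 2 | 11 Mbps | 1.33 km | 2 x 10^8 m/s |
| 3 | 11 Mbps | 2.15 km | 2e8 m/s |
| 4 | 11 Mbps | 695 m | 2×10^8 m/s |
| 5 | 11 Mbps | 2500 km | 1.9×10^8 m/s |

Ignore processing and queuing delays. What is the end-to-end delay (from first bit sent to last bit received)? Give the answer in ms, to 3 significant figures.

L = 32 × 8 = 256 bits.
Transmission delay per hop = L/R = 256/11000000 = 0.0232727 ms; 5 hops → 0.116364 ms.
Propagation delays (d/s per hop): 0.0022, 0.00665, 0.01075, 0.003475, 13.1579 ms; sum = 13.181 ms.
End-to-end = 13.3 ms.

13.3 ms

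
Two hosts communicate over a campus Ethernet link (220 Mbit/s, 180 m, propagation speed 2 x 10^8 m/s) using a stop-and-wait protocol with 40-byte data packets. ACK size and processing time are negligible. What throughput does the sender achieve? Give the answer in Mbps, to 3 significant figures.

98.3 Mbps

t_tx = L/R = 320/220000000 = 1.45455e-06 s.
t_prop = 180/200000000 = 9e-07 s; RTT = 1.8e-06 s.
Cycle = t_tx + RTT = 3.25455e-06 s.
Throughput = L / cycle = 320 / 3.25455e-06 = 98.3 Mbps.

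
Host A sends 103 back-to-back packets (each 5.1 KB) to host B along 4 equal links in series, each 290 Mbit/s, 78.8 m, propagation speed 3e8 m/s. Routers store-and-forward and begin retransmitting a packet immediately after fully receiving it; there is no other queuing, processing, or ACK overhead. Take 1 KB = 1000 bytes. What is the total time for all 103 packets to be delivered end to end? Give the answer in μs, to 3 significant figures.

14900 μs

Per-hop transmission t_tx = L/R = 40800/290000000 = 140.69 μs.
Per-hop propagation t_prop = 78.8/300000000 = 0.262667 μs.
Pipeline fill: first packet needs 4·t_tx to clear all hops; remaining 102 packets each add one t_tx.
Total = (4+103-1)·t_tx + 4·t_prop = 106·140.69 + 4·0.262667 = 14900 μs.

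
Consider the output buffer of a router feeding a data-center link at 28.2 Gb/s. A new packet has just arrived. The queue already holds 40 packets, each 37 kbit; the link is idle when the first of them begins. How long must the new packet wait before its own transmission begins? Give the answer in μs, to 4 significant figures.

Each queued packet: L/R = 37000/28200000000 = 1.31206 μs.
40 queued → 52.4823 μs.
Queuing delay = 52.48 μs.

52.48 μs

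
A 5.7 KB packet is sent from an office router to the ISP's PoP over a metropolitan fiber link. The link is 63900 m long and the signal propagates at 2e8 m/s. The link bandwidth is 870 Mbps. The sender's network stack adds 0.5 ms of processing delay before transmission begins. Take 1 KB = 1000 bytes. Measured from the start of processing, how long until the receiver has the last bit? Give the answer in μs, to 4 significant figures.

871.9 μs

L = 45600 bits.
Transmission delay = L/R = 45600 / 870000000 = 52.4138 μs.
Propagation delay = d/s = 63900 m / 200000000 m/s = 319.5 μs.
Plus processing delay 0.5 ms = 500 μs.
Total = 871.9 μs.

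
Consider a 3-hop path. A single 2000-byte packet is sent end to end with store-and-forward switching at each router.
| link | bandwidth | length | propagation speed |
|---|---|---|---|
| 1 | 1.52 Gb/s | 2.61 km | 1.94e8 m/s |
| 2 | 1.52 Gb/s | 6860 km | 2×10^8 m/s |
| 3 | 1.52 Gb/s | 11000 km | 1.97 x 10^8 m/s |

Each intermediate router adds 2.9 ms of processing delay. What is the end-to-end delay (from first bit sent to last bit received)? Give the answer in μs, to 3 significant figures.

L = 2000 × 8 = 16000 bits.
Transmission delay per hop = L/R = 16000/1520000000 = 10.5263 μs; 3 hops → 31.5789 μs.
Propagation delays (d/s per hop): 13.4536, 34300, 55837.6 μs; sum = 90151 μs.
Processing at 2 router(s): 2 × 2.9 ms = 5800 μs.
End-to-end = 96000 μs.

96000 μs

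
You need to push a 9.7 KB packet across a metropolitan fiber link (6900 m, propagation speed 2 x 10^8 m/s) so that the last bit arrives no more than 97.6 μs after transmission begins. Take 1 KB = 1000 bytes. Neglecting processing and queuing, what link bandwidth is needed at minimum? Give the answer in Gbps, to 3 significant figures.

L = 77600 bits.
Propagation delay = 6900 / 200000000 = 34.5 μs.
Transmission budget = 97.6 − 34.5 = 63.1 μs.
R ≥ L / t_tx = 77600 bits / 6.31e-05 s = 1.23 Gbps.

1.23 Gbps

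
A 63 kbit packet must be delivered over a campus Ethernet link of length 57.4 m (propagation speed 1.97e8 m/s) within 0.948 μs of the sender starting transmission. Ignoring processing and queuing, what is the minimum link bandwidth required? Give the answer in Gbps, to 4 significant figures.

95.94 Gbps

Propagation delay = 57.4 / 197000000 = 0.291371 μs.
Transmission budget = 0.948 − 0.291371 = 0.656629 μs.
R ≥ L / t_tx = 63000 bits / 6.56629e-07 s = 95.94 Gbps.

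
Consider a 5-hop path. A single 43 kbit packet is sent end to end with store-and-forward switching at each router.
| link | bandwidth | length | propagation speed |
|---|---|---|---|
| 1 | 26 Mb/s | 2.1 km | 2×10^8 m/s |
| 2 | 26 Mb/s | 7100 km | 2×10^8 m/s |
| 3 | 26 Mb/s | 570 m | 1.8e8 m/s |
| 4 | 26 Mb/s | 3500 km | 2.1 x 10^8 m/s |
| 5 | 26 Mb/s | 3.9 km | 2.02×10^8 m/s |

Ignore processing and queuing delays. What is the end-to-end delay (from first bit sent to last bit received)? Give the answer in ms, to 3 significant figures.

60.5 ms

L = 43000 bits.
Transmission delay per hop = L/R = 43000/26000000 = 1.65385 ms; 5 hops → 8.26923 ms.
Propagation delays (d/s per hop): 0.0105, 35.5, 0.00316667, 16.6667, 0.0193069 ms; sum = 52.1996 ms.
End-to-end = 60.5 ms.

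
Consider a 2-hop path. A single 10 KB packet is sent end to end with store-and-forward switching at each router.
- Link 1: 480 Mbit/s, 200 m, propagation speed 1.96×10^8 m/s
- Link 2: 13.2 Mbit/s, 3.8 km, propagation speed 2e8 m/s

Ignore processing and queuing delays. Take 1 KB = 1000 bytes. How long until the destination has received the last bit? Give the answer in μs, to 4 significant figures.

L = 80000 bits.
Transmission delays (L/R per hop): 166.667, 6060.61 μs; sum = 6227.27 μs.
Propagation delays (d/s per hop): 1.02041, 19 μs; sum = 20.0204 μs.
End-to-end = 6247 μs.

6247 μs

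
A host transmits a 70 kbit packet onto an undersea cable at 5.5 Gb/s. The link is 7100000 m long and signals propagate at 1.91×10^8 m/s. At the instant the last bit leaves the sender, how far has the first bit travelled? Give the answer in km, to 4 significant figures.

t_tx = L/R = 70000/5500000000 = 1.27273e-05 s.
Distance = s × t_tx = 191000000 × 1.27273e-05 = 2.431 km.

2.431 km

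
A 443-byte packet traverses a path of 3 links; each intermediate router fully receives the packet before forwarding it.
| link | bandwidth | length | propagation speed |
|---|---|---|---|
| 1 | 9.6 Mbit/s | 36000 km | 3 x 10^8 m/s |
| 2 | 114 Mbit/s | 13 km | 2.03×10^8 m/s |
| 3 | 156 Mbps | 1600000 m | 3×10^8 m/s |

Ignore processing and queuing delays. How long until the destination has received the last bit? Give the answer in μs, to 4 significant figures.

125800 μs

L = 443 × 8 = 3544 bits.
Transmission delays (L/R per hop): 369.167, 31.0877, 22.7179 μs; sum = 422.972 μs.
Propagation delays (d/s per hop): 120000, 64.0394, 5333.33 μs; sum = 125397 μs.
End-to-end = 125800 μs.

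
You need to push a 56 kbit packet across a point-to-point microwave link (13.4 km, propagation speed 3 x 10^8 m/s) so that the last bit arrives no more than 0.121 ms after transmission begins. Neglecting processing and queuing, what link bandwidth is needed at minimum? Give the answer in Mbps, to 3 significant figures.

734 Mbps

Propagation delay = 13400 / 300000000 = 0.0446667 ms.
Transmission budget = 0.121 − 0.0446667 = 0.0763333 ms.
R ≥ L / t_tx = 56000 bits / 7.63333e-05 s = 734 Mbps.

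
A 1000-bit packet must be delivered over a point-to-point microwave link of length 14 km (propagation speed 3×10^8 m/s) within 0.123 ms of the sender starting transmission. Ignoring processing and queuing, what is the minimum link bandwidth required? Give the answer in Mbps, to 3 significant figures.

13.1 Mbps

Propagation delay = 14000 / 300000000 = 0.0466667 ms.
Transmission budget = 0.123 − 0.0466667 = 0.0763333 ms.
R ≥ L / t_tx = 1000 bits / 7.63333e-05 s = 13.1 Mbps.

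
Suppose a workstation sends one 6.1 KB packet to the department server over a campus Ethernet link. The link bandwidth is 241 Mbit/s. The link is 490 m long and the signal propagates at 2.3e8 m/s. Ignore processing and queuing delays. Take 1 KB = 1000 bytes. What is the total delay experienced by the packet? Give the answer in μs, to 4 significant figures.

L = 48800 bits.
Transmission delay = L/R = 48800 / 241000000 = 202.49 μs.
Propagation delay = d/s = 490 m / 2.3e+08 m/s = 2.13043 μs.
Total = 204.6 μs.

204.6 μs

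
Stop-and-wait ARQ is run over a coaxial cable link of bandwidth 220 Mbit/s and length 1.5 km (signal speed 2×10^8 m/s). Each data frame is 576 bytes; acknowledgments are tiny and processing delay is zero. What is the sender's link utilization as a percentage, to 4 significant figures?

58.27 %

t_tx = L/R = 4608/220000000 = 2.09455e-05 s.
t_prop = 1500/200000000 = 7.5e-06 s; RTT = 1.5e-05 s.
Cycle = t_tx + RTT = 3.59455e-05 s.
Utilization = t_tx / cycle = 2.09455e-05/3.59455e-05 = 58.27 %.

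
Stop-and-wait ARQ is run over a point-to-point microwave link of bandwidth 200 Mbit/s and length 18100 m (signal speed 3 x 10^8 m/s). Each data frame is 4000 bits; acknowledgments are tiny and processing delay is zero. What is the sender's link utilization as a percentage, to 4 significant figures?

14.22 %

t_tx = L/R = 4000/200000000 = 2e-05 s.
t_prop = 18100/300000000 = 6.03333e-05 s; RTT = 0.000120667 s.
Cycle = t_tx + RTT = 0.000140667 s.
Utilization = t_tx / cycle = 2e-05/0.000140667 = 14.22 %.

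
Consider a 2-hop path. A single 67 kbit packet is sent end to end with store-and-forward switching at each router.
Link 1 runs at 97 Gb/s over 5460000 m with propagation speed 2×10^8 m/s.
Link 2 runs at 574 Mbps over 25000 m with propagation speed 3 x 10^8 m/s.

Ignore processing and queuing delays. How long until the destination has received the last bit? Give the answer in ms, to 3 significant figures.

27.5 ms

L = 67000 bits.
Transmission delays (L/R per hop): 0.000690722, 0.116725 ms; sum = 0.117415 ms.
Propagation delays (d/s per hop): 27.3, 0.0833333 ms; sum = 27.3833 ms.
End-to-end = 27.5 ms.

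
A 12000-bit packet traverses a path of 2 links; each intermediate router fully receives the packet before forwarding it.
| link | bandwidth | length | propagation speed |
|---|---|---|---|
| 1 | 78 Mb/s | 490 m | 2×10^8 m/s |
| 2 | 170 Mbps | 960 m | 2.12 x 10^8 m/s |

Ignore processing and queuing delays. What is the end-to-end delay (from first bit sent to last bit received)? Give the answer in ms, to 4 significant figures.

Transmission delays (L/R per hop): 0.153846, 0.0705882 ms; sum = 0.224434 ms.
Propagation delays (d/s per hop): 0.00245, 0.0045283 ms; sum = 0.0069783 ms.
End-to-end = 0.2314 ms.

0.2314 ms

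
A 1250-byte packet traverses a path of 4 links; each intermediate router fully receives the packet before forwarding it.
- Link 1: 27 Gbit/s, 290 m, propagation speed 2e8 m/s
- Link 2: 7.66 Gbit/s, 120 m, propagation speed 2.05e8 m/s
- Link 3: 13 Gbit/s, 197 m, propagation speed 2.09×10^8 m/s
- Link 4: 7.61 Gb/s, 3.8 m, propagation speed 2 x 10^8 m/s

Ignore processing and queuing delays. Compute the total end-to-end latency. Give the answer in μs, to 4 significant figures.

6.756 μs

L = 1250 × 8 = 10000 bits.
Transmission delays (L/R per hop): 0.37037, 1.30548, 0.769231, 1.31406 μs; sum = 3.75914 μs.
Propagation delays (d/s per hop): 1.45, 0.585366, 0.942584, 0.019 μs; sum = 2.99695 μs.
End-to-end = 6.756 μs.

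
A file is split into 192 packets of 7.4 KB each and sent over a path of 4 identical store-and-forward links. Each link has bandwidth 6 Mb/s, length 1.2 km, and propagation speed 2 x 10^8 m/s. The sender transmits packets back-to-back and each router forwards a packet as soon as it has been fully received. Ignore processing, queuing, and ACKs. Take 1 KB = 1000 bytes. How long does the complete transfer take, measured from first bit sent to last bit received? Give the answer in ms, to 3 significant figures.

Per-hop transmission t_tx = L/R = 59200/6000000 = 9.86667 ms.
Per-hop propagation t_prop = 1200/200000000 = 0.006 ms.
Pipeline fill: first packet needs 4·t_tx to clear all hops; remaining 191 packets each add one t_tx.
Total = (4+192-1)·t_tx + 4·t_prop = 195·9.86667 + 4·0.006 = 1920 ms.

1920 ms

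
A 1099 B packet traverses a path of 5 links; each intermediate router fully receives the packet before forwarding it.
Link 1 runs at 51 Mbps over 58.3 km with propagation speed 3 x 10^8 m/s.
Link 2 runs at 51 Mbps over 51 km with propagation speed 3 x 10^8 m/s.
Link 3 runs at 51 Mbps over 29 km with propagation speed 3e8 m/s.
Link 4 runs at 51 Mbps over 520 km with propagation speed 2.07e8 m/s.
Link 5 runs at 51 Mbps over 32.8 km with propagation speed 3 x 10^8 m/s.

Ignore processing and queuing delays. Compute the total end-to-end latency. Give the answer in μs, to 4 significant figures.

L = 1099 × 8 = 8792 bits.
Transmission delay per hop = L/R = 8792/51000000 = 172.392 μs; 5 hops → 861.961 μs.
Propagation delays (d/s per hop): 194.333, 170, 96.6667, 2512.08, 109.333 μs; sum = 3082.41 μs.
End-to-end = 3944 μs.

3944 μs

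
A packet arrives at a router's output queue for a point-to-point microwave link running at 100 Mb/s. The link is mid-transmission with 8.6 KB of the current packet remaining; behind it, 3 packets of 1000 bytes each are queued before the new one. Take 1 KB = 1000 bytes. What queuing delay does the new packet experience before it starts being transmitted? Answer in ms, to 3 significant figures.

0.928 ms

Each queued packet: L/R = 8000/100000000 = 0.08 ms.
3 queued → 0.24 ms.
Plus remaining 68800 bits of current packet: 0.688 ms.
Queuing delay = 0.928 ms.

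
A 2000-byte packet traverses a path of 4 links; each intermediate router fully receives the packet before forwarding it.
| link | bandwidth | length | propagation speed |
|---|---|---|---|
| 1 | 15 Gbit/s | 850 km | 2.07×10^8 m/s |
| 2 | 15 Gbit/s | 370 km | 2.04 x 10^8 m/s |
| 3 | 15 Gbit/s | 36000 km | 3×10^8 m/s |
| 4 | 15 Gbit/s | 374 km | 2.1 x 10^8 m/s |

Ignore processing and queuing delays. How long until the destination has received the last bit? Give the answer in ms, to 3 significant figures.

L = 2000 × 8 = 16000 bits.
Transmission delay per hop = L/R = 16000/15000000000 = 0.00106667 ms; 4 hops → 0.00426667 ms.
Propagation delays (d/s per hop): 4.10628, 1.81373, 120, 1.78095 ms; sum = 127.701 ms.
End-to-end = 128 ms.

128 ms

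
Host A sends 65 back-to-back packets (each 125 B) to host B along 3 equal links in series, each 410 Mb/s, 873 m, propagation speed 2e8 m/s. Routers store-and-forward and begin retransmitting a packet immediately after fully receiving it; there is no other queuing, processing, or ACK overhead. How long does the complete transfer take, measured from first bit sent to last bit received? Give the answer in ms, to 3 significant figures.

0.177 ms

Per-hop transmission t_tx = L/R = 1000/410000000 = 0.00243902 ms.
Per-hop propagation t_prop = 873/200000000 = 0.004365 ms.
Pipeline fill: first packet needs 3·t_tx to clear all hops; remaining 64 packets each add one t_tx.
Total = (3+65-1)·t_tx + 3·t_prop = 67·0.00243902 + 3·0.004365 = 0.177 ms.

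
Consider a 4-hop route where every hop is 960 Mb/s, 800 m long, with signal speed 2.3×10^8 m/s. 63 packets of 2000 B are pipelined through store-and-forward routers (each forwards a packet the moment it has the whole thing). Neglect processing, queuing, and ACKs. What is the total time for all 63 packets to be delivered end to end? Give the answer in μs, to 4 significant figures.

Per-hop transmission t_tx = L/R = 16000/960000000 = 16.6667 μs.
Per-hop propagation t_prop = 800/2.3e+08 = 3.47826 μs.
Pipeline fill: first packet needs 4·t_tx to clear all hops; remaining 62 packets each add one t_tx.
Total = (4+63-1)·t_tx + 4·t_prop = 66·16.6667 + 4·3.47826 = 1114 μs.

1114 μs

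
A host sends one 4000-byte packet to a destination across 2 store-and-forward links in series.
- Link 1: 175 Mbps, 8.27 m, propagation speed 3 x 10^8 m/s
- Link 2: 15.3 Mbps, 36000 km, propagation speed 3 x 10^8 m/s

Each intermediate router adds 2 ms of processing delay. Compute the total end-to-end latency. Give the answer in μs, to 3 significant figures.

L = 4000 × 8 = 32000 bits.
Transmission delays (L/R per hop): 182.857, 2091.5 μs; sum = 2274.36 μs.
Propagation delays (d/s per hop): 0.0275667, 120000 μs; sum = 120000 μs.
Processing at 1 router(s): 1 × 2 ms = 2000 μs.
End-to-end = 124000 μs.

124000 μs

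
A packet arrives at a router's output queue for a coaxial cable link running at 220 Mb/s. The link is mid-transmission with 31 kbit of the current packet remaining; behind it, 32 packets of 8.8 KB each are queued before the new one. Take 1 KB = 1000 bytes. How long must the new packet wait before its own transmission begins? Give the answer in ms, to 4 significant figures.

10.38 ms

Each queued packet: L/R = 70400/220000000 = 0.32 ms.
32 queued → 10.24 ms.
Plus remaining 31000 bits of current packet: 0.140909 ms.
Queuing delay = 10.38 ms.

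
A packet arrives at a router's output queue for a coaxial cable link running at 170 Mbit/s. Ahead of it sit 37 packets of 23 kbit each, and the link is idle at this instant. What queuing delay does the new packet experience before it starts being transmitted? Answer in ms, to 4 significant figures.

Each queued packet: L/R = 23000/170000000 = 0.135294 ms.
37 queued → 5.00588 ms.
Queuing delay = 5.006 ms.

5.006 ms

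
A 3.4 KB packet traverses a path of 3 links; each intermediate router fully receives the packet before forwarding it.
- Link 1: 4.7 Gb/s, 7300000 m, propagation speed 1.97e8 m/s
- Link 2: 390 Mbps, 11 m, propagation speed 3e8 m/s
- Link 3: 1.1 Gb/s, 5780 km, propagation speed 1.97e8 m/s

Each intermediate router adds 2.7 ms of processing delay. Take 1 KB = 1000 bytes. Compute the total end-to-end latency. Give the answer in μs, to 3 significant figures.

71900 μs

L = 27200 bits.
Transmission delays (L/R per hop): 5.78723, 69.7436, 24.7273 μs; sum = 100.258 μs.
Propagation delays (d/s per hop): 37055.8, 0.0366667, 29340.1 μs; sum = 66396 μs.
Processing at 2 router(s): 2 × 2.7 ms = 5400 μs.
End-to-end = 71900 μs.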